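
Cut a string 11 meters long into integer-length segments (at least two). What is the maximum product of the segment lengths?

54

Fill P[k] for k=2..11: at each k try every first piece i and multiply by the better of (k−i) uncut or P[k−i].
P[2] = 1·max(1,0) = 1·1 = 1
P[3] = max(1·2, 2·1) = 2
P[4] = max(1·3, 2·2, 3·1) = 4
P[5] = max(1·4, 2·3, 3·2, 4·1) = 6
P[6] = max(1·6, 2·4, 3·3, 4·2, 5·1) = 9
P[7] = max(1·9, 2·6, 3·4, 4·3, 5·2, 6·1) = 12
P[8] = max(1·12, 2·9, 3·6, …, 6·2, 7·1) = 18
P[9] = max(1·18, 2·12, 3·9, …, 7·2, 8·1) = 27
P[10] = max(1·27, 2·18, 3·12, …, 8·2, 9·1) = 36
P[11] = max(1·36, 2·27, 3·18, …, 9·2, 10·1) = 54
One optimal split: 3 + 3 + 3 + 2; product 3·3·3·2 = 54.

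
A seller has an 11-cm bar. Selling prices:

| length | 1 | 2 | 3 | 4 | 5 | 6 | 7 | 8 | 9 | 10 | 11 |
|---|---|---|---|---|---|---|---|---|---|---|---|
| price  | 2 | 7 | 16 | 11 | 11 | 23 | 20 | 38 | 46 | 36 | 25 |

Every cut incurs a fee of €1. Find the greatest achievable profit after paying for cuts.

Build v[k] bottom-up: v[k] = max over allowed piece i of (p[i] + v[k−i]) − 1 per cut.
v[1] = 2
v[2] = max(2+2-1, 7+0) = 7
v[3] = max(2+7-1, 7+2-1, 16+0) = 16
v[4] = max(2+16-1, 7+7-1, 16+2-1, 11+0) = 17
v[5] = max(2+17-1, 7+16-1, 16+7-1, 11+2-1, 11+0) = 22
v[6] = max(2+22-1, 7+17-1, 16+16-1, 11+7-1, 11+2-1, 23+0) = 31
v[7] = max(2+31-1, 7+22-1, 16+17-1, …, 23+2-1, 20+0) = 32
v[8] = max(2+32-1, 7+31-1, 16+22-1, …, 20+2-1, 38+0) = 38
v[9] = max(2+38-1, 7+32-1, 16+31-1, …, 38+2-1, 46+0) = 46
v[10] = max(2+46-1, 7+38-1, 16+32-1, …, 46+2-1, 36+0) = 47
v[11] = max(2+47-1, 7+46-1, 16+38-1, …, 36+2-1, 25+0) = 53
One optimal plan: pieces 8 + 3 (1 cut) → €54 − €1 = €53.

53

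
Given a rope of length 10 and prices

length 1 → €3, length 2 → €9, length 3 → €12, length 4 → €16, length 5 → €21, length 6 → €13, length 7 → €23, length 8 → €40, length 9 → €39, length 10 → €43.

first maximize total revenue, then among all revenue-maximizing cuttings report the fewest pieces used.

Consider every possible first cut. r[k] is the best of p[i]+r[k−i] over all sellable i≤k.
r[1] = 3
r[2] = 9
r[3] = 12  (first piece 1, then r[2]=9)
r[4] = 18  (first piece 2, then r[2]=9)
r[5] = 21  (first piece 1, then r[4]=18)
r[6] = 27  (first piece 2, then r[4]=18)
r[7] = 30  (first piece 1, then r[6]=27)
r[8] = 40
r[9] = 43  (first piece 1, then r[8]=40)
r[10] = 49  (first piece 2, then r[8]=40)
Maximum revenue is €49.
Now minimize piece count subject to staying optimal: for each k, pieces[k] = 1 + min over i with p[i]+r[k−i]=r[k] of pieces[k−i].
pieces[7] = 2
pieces[8] = 1
pieces[9] = 2
pieces[10] = 2

2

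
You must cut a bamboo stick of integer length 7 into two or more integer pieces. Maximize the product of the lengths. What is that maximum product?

Define f[k] = max over 1≤i<k of i · max(k−i, f[k−i]); the inner max lets the remainder stay uncut if that's better.
f[2] = 1*max(1,0) = 1*1 = 1
f[3] = max(1*2, 2*1) = 2
f[4] = max(1*3, 2*2, 3*1) = 4
f[5] = max(1*4, 2*3, 3*2, 4*1) = 6
f[6] = max(1*6, 2*4, 3*3, 4*2, 5*1) = 9
f[7] = max(1*9, 2*6, 3*4, 4*3, 5*2, 6*1) = 12
One optimal split: 3 + 2 + 2; product 3*2*2 = 12.

12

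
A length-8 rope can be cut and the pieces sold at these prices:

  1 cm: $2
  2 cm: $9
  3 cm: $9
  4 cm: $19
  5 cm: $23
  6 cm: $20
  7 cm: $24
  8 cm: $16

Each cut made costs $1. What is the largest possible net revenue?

37

Let net[k] be the best obtainable value from length k. For each k, try every first piece i and keep the best of price[i] + net[k−i] minus the 1 cut fee when i<k.
net[1] = 2
net[2] = max(2+2-1, 9+0) = 9
net[3] = max(2+9-1, 9+2-1, 9+0) = 10
net[4] = max(2+10-1, 9+9-1, 9+2-1, 19+0) = 19
net[5] = max(2+19-1, 9+10-1, 9+9-1, 19+2-1, 23+0) = 23
net[6] = max(2+23-1, 9+19-1, 9+10-1, 19+9-1, 23+2-1, 20+0) = 27
net[7] = max(2+27-1, 9+23-1, 9+19-1, …, 20+2-1, 24+0) = 31
net[8] = max(2+31-1, 9+27-1, 9+23-1, …, 24+2-1, 16+0) = 37
One optimal plan: pieces 4 + 4 (1 cut) → $38 − $1 = $37.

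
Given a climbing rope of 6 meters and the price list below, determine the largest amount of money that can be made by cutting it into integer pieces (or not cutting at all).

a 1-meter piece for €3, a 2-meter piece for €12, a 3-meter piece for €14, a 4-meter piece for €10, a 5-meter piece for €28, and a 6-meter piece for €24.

Let v[k] be the best obtainable value from length k. For each k, try every first piece i and keep the best of price[i] + v[k−i].
v[1] = 3
v[2] = max(3+3, 12+0) = 12
v[3] = max(3+12, 12+3, 14+0) = 15
v[4] = max(3+15, 12+12, 14+3, 10+0) = 24
v[5] = max(3+24, 12+15, 14+12, 10+3, 28+0) = 28
v[6] = max(3+28, 12+24, 14+15, 10+12, 28+3, 24+0) = 36
One optimal cutting: 2 + 2 + 2 → €12 + €12 + €12 = €36.

36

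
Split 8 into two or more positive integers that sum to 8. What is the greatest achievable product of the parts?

Let f[k] be the best product for length k (with at least one cut). For each first piece i, the rest contributes max(k−i, f[k−i]).
f[2] = 1*max(1,0) = 1*1 = 1
f[3] = 1*max(2,1) = 1*2 = 2
f[4] = 2*max(2,1) = 2*2 = 4
f[5] = 2*max(3,2) = 2*3 = 6
f[6] = 3*max(3,2) = 3*3 = 9
f[7] = 2*max(5,6) = 2*6 = 12
f[8] = 2*max(6,9) = 2*9 = 18
One optimal split: 3 + 3 + 2; product 3*3*2 = 18.

18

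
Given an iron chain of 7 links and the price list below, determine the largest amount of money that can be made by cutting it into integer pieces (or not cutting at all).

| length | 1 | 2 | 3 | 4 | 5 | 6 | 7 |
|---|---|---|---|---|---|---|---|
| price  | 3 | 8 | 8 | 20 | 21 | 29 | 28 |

Let R[k] be the best obtainable value from length k. For each k, try every first piece i and keep the best of price[i] + R[k−i].
R[1] = 3
R[2] = max(3+3, 8+0) = 8
R[3] = max(3+8, 8+3, 8+0) = 11
R[4] = max(3+11, 8+8, 8+3, 20+0) = 20
R[5] = max(3+20, 8+11, 8+8, 20+3, 21+0) = 23
R[6] = max(3+23, 8+20, 8+11, 20+8, 21+3, 29+0) = 29
R[7] = max(3+29, 8+23, 8+20, …, 29+3, 28+0) = 32
One optimal cutting: 6 + 1 → $29 + $3 = $32.

32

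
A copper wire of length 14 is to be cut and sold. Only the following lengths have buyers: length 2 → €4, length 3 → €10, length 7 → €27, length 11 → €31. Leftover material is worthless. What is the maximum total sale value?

Let r[k] be the best obtainable value from length k. For each k, try every first piece i and keep the best of price[i] + r[k−i].
r[1] = 0
r[2] = 4
r[3] = max(4+0, 10+0) = 10
r[4] = max(4+4, 10+0) = 10
r[5] = max(4+10, 10+4) = 14
r[6] = max(4+10, 10+10) = 20
r[7] = max(4+14, 10+10, 27+0) = 27
r[8] = max(4+20, 10+14, 27+0) = 27
r[9] = max(4+27, 10+20, 27+4) = 31
r[10] = max(4+27, 10+27, 27+10) = 37
r[11] = max(4+31, 10+27, 27+10, 31+0) = 37
r[12] = max(4+37, 10+31, 27+14, 31+0) = 41
r[13] = max(4+37, 10+37, 27+20, 31+4) = 47
r[14] = max(4+41, 10+37, 27+27, 31+10) = 54
One optimal cutting: 7 + 7 → €54.

54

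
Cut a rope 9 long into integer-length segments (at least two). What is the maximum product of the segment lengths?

Fill f[k] for k=2..9: at each k try every first piece i and multiply by the better of (k−i) uncut or f[k−i].
f[2] = 1*max(1,0) = 1*1 = 1
f[3] = 1*max(2,1) = 1*2 = 2
f[4] = 2*max(2,1) = 2*2 = 4
f[5] = 2*max(3,2) = 2*3 = 6
f[6] = 3*max(3,2) = 3*3 = 9
f[7] = 2*max(5,6) = 2*6 = 12
f[8] = 2*max(6,9) = 2*9 = 18
f[9] = 3*max(6,9) = 3*9 = 27
One optimal split: 3 + 3 + 3; product 3*3*3 = 27.

27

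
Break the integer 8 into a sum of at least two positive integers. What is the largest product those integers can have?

Let g[k] be the best product for length k (with at least one cut). For each first piece i, the rest contributes max(k−i, g[k−i]).
g[2] = 1·max(1,0) = 1·1 = 1
g[3] = 1·max(2,1) = 1·2 = 2
g[4] = 2·max(2,1) = 2·2 = 4
g[5] = 2·max(3,2) = 2·3 = 6
g[6] = 3·max(3,2) = 3·3 = 9
g[7] = 2·max(5,6) = 2·6 = 12
g[8] = 2·max(6,9) = 2·9 = 18
One optimal split: 3 + 3 + 2; product 3·3·2 = 18.

18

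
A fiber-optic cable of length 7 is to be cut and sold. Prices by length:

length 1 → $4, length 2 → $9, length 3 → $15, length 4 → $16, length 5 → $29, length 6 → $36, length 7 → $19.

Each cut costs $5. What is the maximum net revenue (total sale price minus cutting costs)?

35

Build r[k] bottom-up: r[k] = max over allowed piece i of (p[i] + r[k−i]) − 5 per cut.
r[1] = 4
r[2] = max(4+4-5, 9+0) = 9
r[3] = max(4+9-5, 9+4-5, 15+0) = 15
r[4] = max(4+15-5, 9+9-5, 15+4-5, 16+0) = 16
r[5] = max(4+16-5, 9+15-5, 15+9-5, 16+4-5, 29+0) = 29
r[6] = max(4+29-5, 9+16-5, 15+15-5, 16+9-5, 29+4-5, 36+0) = 36
r[7] = max(4+36-5, 9+29-5, 15+16-5, …, 36+4-5, 19+0) = 35
One optimal plan: pieces 6 + 1 (1 cut) → $40 − $5 = $35.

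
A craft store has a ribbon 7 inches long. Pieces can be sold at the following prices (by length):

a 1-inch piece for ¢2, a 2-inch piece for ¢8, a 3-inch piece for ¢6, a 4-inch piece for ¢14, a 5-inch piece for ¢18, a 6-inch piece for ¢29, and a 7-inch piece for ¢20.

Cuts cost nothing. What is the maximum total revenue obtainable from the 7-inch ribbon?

Let R[k] be the best obtainable value from length k. For each k, try every first piece i and keep the best of price[i] + R[k−i].
R[1] = 2
R[2] = max(2+2, 8+0) = 8
R[3] = max(2+8, 8+2, 6+0) = 10
R[4] = max(2+10, 8+8, 6+2, 14+0) = 16
R[5] = max(2+16, 8+10, 6+8, 14+2, 18+0) = 18
R[6] = max(2+18, 8+16, 6+10, 14+8, 18+2, 29+0) = 29
R[7] = max(2+29, 8+18, 6+16, …, 29+2, 20+0) = 31
One optimal cutting: 6 + 1 → ¢29 + ¢2 = ¢31.

31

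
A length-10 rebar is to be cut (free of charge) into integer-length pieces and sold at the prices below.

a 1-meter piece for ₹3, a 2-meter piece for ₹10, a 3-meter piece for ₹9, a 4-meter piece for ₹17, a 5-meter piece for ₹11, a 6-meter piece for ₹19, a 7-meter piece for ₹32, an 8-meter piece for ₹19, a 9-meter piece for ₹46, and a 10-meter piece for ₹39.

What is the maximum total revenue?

Build r[k] bottom-up: r[k] = max over allowed piece i of (p[i] + r[k−i]).
r[1] = 3
r[2] = 10
r[3] = 13  (first piece 1, then r[2]=10)
r[4] = 20  (first piece 2, then r[2]=10)
r[5] = 23  (first piece 1, then r[4]=20)
r[6] = 30  (first piece 2, then r[4]=20)
r[7] = 33  (first piece 1, then r[6]=30)
r[8] = 40  (first piece 2, then r[6]=30)
r[9] = 46
r[10] = 50  (first piece 2, then r[8]=40)
One optimal cutting: 2 + 2 + 2 + 2 + 2 → ₹10 + ₹10 + ₹10 + ₹10 + ₹10 = ₹50.

50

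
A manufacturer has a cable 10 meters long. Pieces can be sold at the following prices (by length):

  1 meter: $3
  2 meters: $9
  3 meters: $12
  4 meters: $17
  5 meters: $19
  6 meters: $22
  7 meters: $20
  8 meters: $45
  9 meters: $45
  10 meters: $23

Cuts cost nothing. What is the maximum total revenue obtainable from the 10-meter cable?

54

Let R[k] be the best obtainable value from length k. For each k, try every first piece i and keep the best of price[i] + R[k−i].
R[1] = 3
R[2] = 9
R[3] = 12  (first piece 1, then R[2]=9)
R[4] = 18  (first piece 2, then R[2]=9)
R[5] = 21  (first piece 1, then R[4]=18)
R[6] = 27  (first piece 2, then R[4]=18)
R[7] = 30  (first piece 1, then R[6]=27)
R[8] = 45
R[9] = 48  (first piece 1, then R[8]=45)
R[10] = 54  (first piece 2, then R[8]=45)
One optimal cutting: 8 + 2 → $45 + $9 = $54.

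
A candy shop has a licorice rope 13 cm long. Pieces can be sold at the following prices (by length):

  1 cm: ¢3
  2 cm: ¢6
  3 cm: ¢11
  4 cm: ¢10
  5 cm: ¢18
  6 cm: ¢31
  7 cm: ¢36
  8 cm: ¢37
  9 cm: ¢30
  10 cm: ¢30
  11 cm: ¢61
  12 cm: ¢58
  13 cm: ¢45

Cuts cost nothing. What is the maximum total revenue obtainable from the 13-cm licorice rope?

67

Let best[k] be the best obtainable value from length k. For each k, try every first piece i and keep the best of price[i] + best[k−i].
best[1] = 3
best[2] = max(3+3, 6+0) = 6
best[3] = max(3+6, 6+3, 11+0) = 11
best[4] = max(3+11, 6+6, 11+3, 10+0) = 14
best[5] = max(3+14, 6+11, 11+6, 10+3, 18+0) = 18
best[6] = max(3+18, 6+14, 11+11, 10+6, 18+3, 31+0) = 31
best[7] = max(3+31, 6+18, 11+14, …, 31+3, 36+0) = 36
best[8] = max(3+36, 6+31, 11+18, …, 36+3, 37+0) = 39
best[9] = max(3+39, 6+36, 11+31, …, 37+3, 30+0) = 42
best[10] = max(3+42, 6+39, 11+36, …, 30+3, 30+0) = 47
best[11] = max(3+47, 6+42, 11+39, …, 30+3, 61+0) = 61
best[12] = max(3+61, 6+47, 11+42, …, 61+3, 58+0) = 64
best[13] = max(3+64, 6+61, 11+47, …, 58+3, 45+0) = 67
One optimal cutting: 11 + 1 + 1 → ¢61 + ¢3 + ¢3 = ¢67.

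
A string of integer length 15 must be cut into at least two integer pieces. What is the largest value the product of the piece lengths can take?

243

Let P[k] be the best product for length k (with at least one cut). For each first piece i, the rest contributes max(k−i, P[k−i]).
P[2] = 1·max(1,0) = 1·1 = 1
P[3] = max(1·2, 2·1) = 2
P[4] = max(1·3, 2·2, 3·1) = 4
P[5] = max(1·4, 2·3, 3·2, 4·1) = 6
P[6] = max(1·6, 2·4, 3·3, 4·2, 5·1) = 9
P[7] = max(1·9, 2·6, 3·4, 4·3, 5·2, 6·1) = 12
P[8] = max(1·12, 2·9, 3·6, …, 6·2, 7·1) = 18
P[9] = max(1·18, 2·12, 3·9, …, 7·2, 8·1) = 27
P[10] = max(1·27, 2·18, 3·12, …, 8·2, 9·1) = 36
P[11] = max(1·36, 2·27, 3·18, …, 9·2, 10·1) = 54
P[12] = max(1·54, 2·36, 3·27, …, 10·2, 11·1) = 81
P[13] = max(1·81, 2·54, 3·36, …, 11·2, 12·1) = 108
P[14] = max(1·108, 2·81, 3·54, …, 12·2, 13·1) = 162
P[15] = max(1·162, 2·108, 3·81, …, 13·2, 14·1) = 243
One optimal split: 3 + 3 + 3 + 3 + 3; product 3·3·3·3·3 = 243.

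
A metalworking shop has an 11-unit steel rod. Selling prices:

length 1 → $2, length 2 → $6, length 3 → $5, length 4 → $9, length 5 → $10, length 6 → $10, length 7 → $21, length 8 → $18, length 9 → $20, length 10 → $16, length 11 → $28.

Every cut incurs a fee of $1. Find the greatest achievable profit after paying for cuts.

Consider every possible first cut. net[k] is the best of p[i]+net[k−i] over all sellable i≤k, charging 1 whenever i<k.
net[1] = 2
net[2] = max(2+2-1, 6+0) = 6
net[3] = max(2+6-1, 6+2-1, 5+0) = 7
net[4] = max(2+7-1, 6+6-1, 5+2-1, 9+0) = 11
net[5] = max(2+11-1, 6+7-1, 5+6-1, 9+2-1, 10+0) = 12
net[6] = max(2+12-1, 6+11-1, 5+7-1, 9+6-1, 10+2-1, 10+0) = 16
net[7] = max(2+16-1, 6+12-1, 5+11-1, …, 10+2-1, 21+0) = 21
net[8] = max(2+21-1, 6+16-1, 5+12-1, …, 21+2-1, 18+0) = 22
net[9] = max(2+22-1, 6+21-1, 5+16-1, …, 18+2-1, 20+0) = 26
net[10] = max(2+26-1, 6+22-1, 5+21-1, …, 20+2-1, 16+0) = 27
net[11] = max(2+27-1, 6+26-1, 5+22-1, …, 16+2-1, 28+0) = 31
One optimal plan: pieces 7 + 2 + 2 (2 cuts) → $33 − $2 = $31.

31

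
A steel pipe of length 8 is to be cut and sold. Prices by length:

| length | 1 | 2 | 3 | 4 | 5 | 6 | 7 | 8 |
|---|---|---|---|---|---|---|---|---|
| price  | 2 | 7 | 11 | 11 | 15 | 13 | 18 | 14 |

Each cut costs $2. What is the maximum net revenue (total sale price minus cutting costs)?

25

Build net[k] bottom-up: net[k] = max over allowed piece i of (p[i] + net[k−i]) − 2 per cut.
net[1] = 2
net[2] = max(2+2-2, 7+0) = 7
net[3] = max(2+7-2, 7+2-2, 11+0) = 11
net[4] = max(2+11-2, 7+7-2, 11+2-2, 11+0) = 12
net[5] = max(2+12-2, 7+11-2, 11+7-2, 11+2-2, 15+0) = 16
net[6] = max(2+16-2, 7+12-2, 11+11-2, 11+7-2, 15+2-2, 13+0) = 20
net[7] = max(2+20-2, 7+16-2, 11+12-2, …, 13+2-2, 18+0) = 21
net[8] = max(2+21-2, 7+20-2, 11+16-2, …, 18+2-2, 14+0) = 25
One optimal plan: pieces 3 + 3 + 2 (2 cuts) → $29 − $4 = $25.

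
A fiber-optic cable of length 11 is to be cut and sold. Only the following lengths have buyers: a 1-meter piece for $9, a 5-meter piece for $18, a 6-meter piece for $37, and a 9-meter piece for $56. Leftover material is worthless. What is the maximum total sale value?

Build f[k] bottom-up: f[k] = max over allowed piece i of (p[i] + f[k−i]).
f[1] = 9
f[2] = 18  (first piece 1, then f[1]=9)
f[3] = 27  (first piece 1, then f[2]=18)
f[4] = 36  (first piece 1, then f[3]=27)
f[5] = max(9+36, 18+0) = 45
f[6] = max(9+45, 18+9, 37+0) = 54
f[7] = max(9+54, 18+18, 37+9) = 63
f[8] = max(9+63, 18+27, 37+18) = 72
f[9] = max(9+72, 18+36, 37+27, 56+0) = 81
f[10] = max(9+81, 18+45, 37+36, 56+9) = 90
f[11] = max(9+90, 18+54, 37+45, 56+18) = 99
One optimal cutting: 1 + 1 + 1 + 1 + 1 + 1 + 1 + 1 + 1 + 1 + 1 → $99.

99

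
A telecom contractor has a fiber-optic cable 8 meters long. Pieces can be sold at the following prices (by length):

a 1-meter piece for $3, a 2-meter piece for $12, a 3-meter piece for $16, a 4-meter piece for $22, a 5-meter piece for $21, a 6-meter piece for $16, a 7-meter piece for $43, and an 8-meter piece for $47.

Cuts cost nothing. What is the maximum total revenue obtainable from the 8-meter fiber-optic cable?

48

Build R[k] bottom-up: R[k] = max over allowed piece i of (p[i] + R[k−i]).
R[1] = 3
R[2] = 12
R[3] = 16
R[4] = 24  (first piece 2, then R[2]=12)
R[5] = 28  (first piece 2, then R[3]=16)
R[6] = 36  (first piece 2, then R[4]=24)
R[7] = 43
R[8] = 48  (first piece 2, then R[6]=36)
One optimal cutting: 2 + 2 + 2 + 2 → $12 + $12 + $12 + $12 = $48.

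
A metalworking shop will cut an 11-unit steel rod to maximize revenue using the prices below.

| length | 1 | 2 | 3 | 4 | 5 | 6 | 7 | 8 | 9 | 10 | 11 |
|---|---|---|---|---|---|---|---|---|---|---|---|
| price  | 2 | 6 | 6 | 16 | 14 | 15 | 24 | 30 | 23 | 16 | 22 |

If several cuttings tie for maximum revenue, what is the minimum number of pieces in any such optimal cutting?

Build r[k] bottom-up: r[k] = max over allowed piece i of (p[i] + r[k−i]).
r[1] = 2
r[2] = 6
r[3] = 8  (first piece 1, then r[2]=6)
r[4] = 16
r[5] = 18  (first piece 1, then r[4]=16)
r[6] = 22  (first piece 2, then r[4]=16)
r[7] = 24  (first piece 1, then r[6]=22)
r[8] = 32  (first piece 4, then r[4]=16)
r[9] = 34  (first piece 1, then r[8]=32)
r[10] = 38  (first piece 2, then r[8]=32)
r[11] = 40  (first piece 1, then r[10]=38)
Maximum revenue is $40.
Now minimize piece count subject to staying optimal: for each k, pieces[k] = 1 + min over i with p[i]+r[k−i]=r[k] of pieces[k−i].
pieces[8] = 2
pieces[9] = 3
pieces[10] = 3
pieces[11] = 2

2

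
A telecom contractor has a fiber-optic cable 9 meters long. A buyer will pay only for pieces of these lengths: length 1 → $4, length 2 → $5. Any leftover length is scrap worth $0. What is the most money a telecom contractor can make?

36

Build f[k] bottom-up: f[k] = max over allowed piece i of (p[i] + f[k−i]).
f[1] = 4
f[2] = max(4+4, 5+0) = 8
f[3] = max(4+8, 5+4) = 12
f[4] = max(4+12, 5+8) = 16
f[5] = max(4+16, 5+12) = 20
f[6] = max(4+20, 5+16) = 24
f[7] = max(4+24, 5+20) = 28
f[8] = max(4+28, 5+24) = 32
f[9] = max(4+32, 5+28) = 36
One optimal cutting: 1 + 1 + 1 + 1 + 1 + 1 + 1 + 1 + 1 → $36.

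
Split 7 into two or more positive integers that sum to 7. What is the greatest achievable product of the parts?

Let P[k] be the best product for length k (with at least one cut). For each first piece i, the rest contributes max(k−i, P[k−i]).
Small cases: P[2]=1.
P[3] = 1·max(2,1) = 1·2 = 2
P[4] = 2·max(2,1) = 2·2 = 4
P[5] = 2·max(3,2) = 2·3 = 6
P[6] = 3·max(3,2) = 3·3 = 9
P[7] = 2·max(5,6) = 2·6 = 12
One optimal split: 3 + 2 + 2; product 3·2·2 = 12.

12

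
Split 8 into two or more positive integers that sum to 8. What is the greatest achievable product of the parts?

18

Define P[k] = max over 1≤i<k of i · max(k−i, P[k−i]); the inner max lets the remainder stay uncut if that's better.
P[2] = 1×max(1,0) = 1×1 = 1
P[3] = max(1×2, 2×1) = 2
P[4] = max(1×3, 2×2, 3×1) = 4
P[5] = max(1×4, 2×3, 3×2, 4×1) = 6
P[6] = max(1×6, 2×4, 3×3, 4×2, 5×1) = 9
P[7] = max(1×9, 2×6, 3×4, 4×3, 5×2, 6×1) = 12
P[8] = max(1×12, 2×9, 3×6, …, 6×2, 7×1) = 18
One optimal split: 3 + 3 + 2; product 3×3×2 = 18.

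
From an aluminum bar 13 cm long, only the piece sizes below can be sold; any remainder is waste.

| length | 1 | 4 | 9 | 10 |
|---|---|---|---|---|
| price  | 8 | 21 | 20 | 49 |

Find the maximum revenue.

Let r[k] be the best obtainable value from length k. For each k, try every first piece i and keep the best of price[i] + r[k−i].
r[1] = 8
r[2] = 16  (first piece 1, then r[1]=8)
r[3] = 24  (first piece 1, then r[2]=16)
r[4] = max(8+24, 21+0) = 32
r[5] = max(8+32, 21+8) = 40
r[6] = max(8+40, 21+16) = 48
r[7] = max(8+48, 21+24) = 56
r[8] = max(8+56, 21+32) = 64
r[9] = max(8+64, 21+40, 20+0) = 72
r[10] = max(8+72, 21+48, 20+8, 49+0) = 80
r[11] = max(8+80, 21+56, 20+16, 49+8) = 88
r[12] = max(8+88, 21+64, 20+24, 49+16) = 96
r[13] = max(8+96, 21+72, 20+32, 49+24) = 104
One optimal cutting: 1 + 1 + 1 + 1 + 1 + 1 + 1 + 1 + 1 + 1 + 1 + 1 + 1 → $104.

104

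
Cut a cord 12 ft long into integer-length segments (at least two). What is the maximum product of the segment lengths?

Let m[k] be the best product for length k (with at least one cut). For each first piece i, the rest contributes max(k−i, m[k−i]).
m[2] = 1*max(1,0) = 1*1 = 1
m[3] = max(1*2, 2*1) = 2
m[4] = max(1*3, 2*2, 3*1) = 4
m[5] = max(1*4, 2*3, 3*2, 4*1) = 6
m[6] = max(1*6, 2*4, 3*3, 4*2, 5*1) = 9
m[7] = max(1*9, 2*6, 3*4, 4*3, 5*2, 6*1) = 12
m[8] = max(1*12, 2*9, 3*6, …, 6*2, 7*1) = 18
m[9] = max(1*18, 2*12, 3*9, …, 7*2, 8*1) = 27
m[10] = max(1*27, 2*18, 3*12, …, 8*2, 9*1) = 36
m[11] = max(1*36, 2*27, 3*18, …, 9*2, 10*1) = 54
m[12] = max(1*54, 2*36, 3*27, …, 10*2, 11*1) = 81
One optimal split: 3 + 3 + 3 + 3; product 3*3*3*3 = 81.

81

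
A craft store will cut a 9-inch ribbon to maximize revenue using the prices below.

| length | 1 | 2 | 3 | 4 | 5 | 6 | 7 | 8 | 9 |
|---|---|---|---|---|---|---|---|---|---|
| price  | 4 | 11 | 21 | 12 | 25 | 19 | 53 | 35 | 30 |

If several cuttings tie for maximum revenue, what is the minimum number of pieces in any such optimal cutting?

Consider every possible first cut. r[k] is the best of p[i]+r[k−i] over all sellable i≤k.
r[1] = 4
r[2] = max(4+4, 11+0) = 11
r[3] = max(4+11, 11+4, 21+0) = 21
r[4] = max(4+21, 11+11, 21+4, 12+0) = 25
r[5] = max(4+25, 11+21, 21+11, 12+4, 25+0) = 32
r[6] = max(4+32, 11+25, 21+21, 12+11, 25+4, 19+0) = 42
r[7] = max(4+42, 11+32, 21+25, …, 19+4, 53+0) = 53
r[8] = max(4+53, 11+42, 21+32, …, 53+4, 35+0) = 57
r[9] = max(4+57, 11+53, 21+42, …, 35+4, 30+0) = 64
Maximum revenue is ¢64.
Now minimize piece count subject to staying optimal: for each k, pieces[k] = 1 + min over i with p[i]+r[k−i]=r[k] of pieces[k−i].
pieces[6] = 2
pieces[7] = 1
pieces[8] = 2
pieces[9] = 2

2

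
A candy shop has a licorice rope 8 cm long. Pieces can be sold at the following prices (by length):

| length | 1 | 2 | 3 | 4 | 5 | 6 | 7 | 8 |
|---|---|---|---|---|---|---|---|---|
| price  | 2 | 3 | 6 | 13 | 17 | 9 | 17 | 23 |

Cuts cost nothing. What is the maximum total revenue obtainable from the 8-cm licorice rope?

26

Consider every possible first cut. best[k] is the best of p[i]+best[k−i] over all sellable i≤k.
best[1] = 2
best[2] = max(2+2, 3+0) = 4
best[3] = max(2+4, 3+2, 6+0) = 6
best[4] = max(2+6, 3+4, 6+2, 13+0) = 13
best[5] = max(2+13, 3+6, 6+4, 13+2, 17+0) = 17
best[6] = max(2+17, 3+13, 6+6, 13+4, 17+2, 9+0) = 19
best[7] = max(2+19, 3+17, 6+13, …, 9+2, 17+0) = 21
best[8] = max(2+21, 3+19, 6+17, …, 17+2, 23+0) = 26
One optimal cutting: 4 + 4 → ¢13 + ¢13 = ¢26.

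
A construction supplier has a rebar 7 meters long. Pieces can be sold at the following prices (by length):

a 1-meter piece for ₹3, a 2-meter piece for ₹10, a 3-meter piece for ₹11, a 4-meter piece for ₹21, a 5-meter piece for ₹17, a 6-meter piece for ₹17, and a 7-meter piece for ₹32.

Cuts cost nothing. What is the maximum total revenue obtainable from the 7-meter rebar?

Consider every possible first cut. R[k] is the best of p[i]+R[k−i] over all sellable i≤k.
R[1] = 3
R[2] = 10
R[3] = 13  (first piece 1, then R[2]=10)
R[4] = 21
R[5] = 24  (first piece 1, then R[4]=21)
R[6] = 31  (first piece 2, then R[4]=21)
R[7] = 34  (first piece 1, then R[6]=31)
One optimal cutting: 4 + 2 + 1 → ₹21 + ₹10 + ₹3 = ₹34.

34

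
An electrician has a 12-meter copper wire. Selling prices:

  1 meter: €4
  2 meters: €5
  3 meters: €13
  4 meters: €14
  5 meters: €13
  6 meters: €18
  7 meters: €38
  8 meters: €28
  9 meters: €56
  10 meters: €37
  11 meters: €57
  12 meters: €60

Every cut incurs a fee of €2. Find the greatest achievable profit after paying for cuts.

67

Let net[k] be the best obtainable value from length k. For each k, try every first piece i and keep the best of price[i] + net[k−i] minus the 2 cut fee when i<k.
net[1] = 4
net[2] = 6  (first piece 1, then net[1]=4)
net[3] = 13
net[4] = 15  (first piece 1, then net[3]=13)
net[5] = 17  (first piece 1, then net[4]=15)
net[6] = 24  (first piece 3, then net[3]=13)
net[7] = 38
net[8] = 40  (first piece 1, then net[7]=38)
net[9] = 56
net[10] = 58  (first piece 1, then net[9]=56)
net[11] = 60  (first piece 1, then net[10]=58)
net[12] = 67  (first piece 3, then net[9]=56)
One optimal plan: pieces 9 + 3 (1 cut) → €69 − €2 = €67.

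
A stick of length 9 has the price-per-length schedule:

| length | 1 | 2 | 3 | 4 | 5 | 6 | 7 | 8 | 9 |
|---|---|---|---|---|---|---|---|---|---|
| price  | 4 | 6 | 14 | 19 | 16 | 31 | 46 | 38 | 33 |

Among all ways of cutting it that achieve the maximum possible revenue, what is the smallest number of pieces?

3

Consider every possible first cut. r[k] is the best of p[i]+r[k−i] over all sellable i≤k.
r[1] = 4
r[2] = max(4+4, 6+0) = 8
r[3] = max(4+8, 6+4, 14+0) = 14
r[4] = max(4+14, 6+8, 14+4, 19+0) = 19
r[5] = max(4+19, 6+14, 14+8, 19+4, 16+0) = 23
r[6] = max(4+23, 6+19, 14+14, 19+8, 16+4, 31+0) = 31
r[7] = max(4+31, 6+23, 14+19, …, 31+4, 46+0) = 46
r[8] = max(4+46, 6+31, 14+23, …, 46+4, 38+0) = 50
r[9] = max(4+50, 6+46, 14+31, …, 38+4, 33+0) = 54
Maximum revenue is €54.
Now minimize piece count subject to staying optimal: for each k, pieces[k] = 1 + min over i with p[i]+r[k−i]=r[k] of pieces[k−i].
pieces[6] = 1
pieces[7] = 1
pieces[8] = 2
pieces[9] = 3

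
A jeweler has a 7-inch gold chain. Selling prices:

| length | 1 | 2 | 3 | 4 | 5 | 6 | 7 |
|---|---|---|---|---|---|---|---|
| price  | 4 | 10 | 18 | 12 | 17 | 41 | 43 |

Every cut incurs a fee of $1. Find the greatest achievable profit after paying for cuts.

44

Let net[k] be the best obtainable value from length k. For each k, try every first piece i and keep the best of price[i] + net[k−i] minus the 1 cut fee when i<k.
net[1] = 4
net[2] = 10
net[3] = 18
net[4] = 21  (first piece 1, then net[3]=18)
net[5] = 27  (first piece 2, then net[3]=18)
net[6] = 41
net[7] = 44  (first piece 1, then net[6]=41)
One optimal plan: pieces 6 + 1 (1 cut) → $45 − $1 = $44.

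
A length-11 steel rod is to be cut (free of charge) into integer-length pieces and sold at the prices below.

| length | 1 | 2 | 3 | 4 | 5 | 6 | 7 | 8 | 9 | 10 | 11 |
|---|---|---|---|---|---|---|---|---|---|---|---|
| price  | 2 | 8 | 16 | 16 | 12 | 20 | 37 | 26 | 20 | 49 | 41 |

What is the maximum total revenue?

Build r[k] bottom-up: r[k] = max over allowed piece i of (p[i] + r[k−i]).
r[1] = 2
r[2] = max(2+2, 8+0) = 8
r[3] = max(2+8, 8+2, 16+0) = 16
r[4] = max(2+16, 8+8, 16+2, 16+0) = 18
r[5] = max(2+18, 8+16, 16+8, 16+2, 12+0) = 24
r[6] = max(2+24, 8+18, 16+16, 16+8, 12+2, 20+0) = 32
r[7] = max(2+32, 8+24, 16+18, …, 20+2, 37+0) = 37
r[8] = max(2+37, 8+32, 16+24, …, 37+2, 26+0) = 40
r[9] = max(2+40, 8+37, 16+32, …, 26+2, 20+0) = 48
r[10] = max(2+48, 8+40, 16+37, …, 20+2, 49+0) = 53
r[11] = max(2+53, 8+48, 16+40, …, 49+2, 41+0) = 56
One optimal cutting: 3 + 3 + 3 + 2 → $16 + $16 + $16 + $8 = $56.

56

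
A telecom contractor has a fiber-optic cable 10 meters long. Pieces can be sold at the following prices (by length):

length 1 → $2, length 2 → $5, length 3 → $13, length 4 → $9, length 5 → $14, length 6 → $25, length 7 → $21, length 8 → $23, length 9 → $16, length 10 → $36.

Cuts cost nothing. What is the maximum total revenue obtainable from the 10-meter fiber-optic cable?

41

Build R[k] bottom-up: R[k] = max over allowed piece i of (p[i] + R[k−i]).
R[1] = 2
R[2] = 5
R[3] = 13
R[4] = 15  (first piece 1, then R[3]=13)
R[5] = 18  (first piece 2, then R[3]=13)
R[6] = 26  (first piece 3, then R[3]=13)
R[7] = 28  (first piece 1, then R[6]=26)
R[8] = 31  (first piece 2, then R[6]=26)
R[9] = 39  (first piece 3, then R[6]=26)
R[10] = 41  (first piece 1, then R[9]=39)
One optimal cutting: 3 + 3 + 3 + 1 → $13 + $13 + $13 + $2 = $41.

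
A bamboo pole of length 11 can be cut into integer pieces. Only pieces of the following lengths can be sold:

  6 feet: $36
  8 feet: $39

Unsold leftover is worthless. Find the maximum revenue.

39

Let best[k] be the best obtainable value from length k. For each k, try every first piece i and keep the best of price[i] + best[k−i].
best[1] = 0
best[2] = 0
best[3] = 0
best[4] = 0
best[5] = 0
best[6] = 36
best[7] = 36
best[8] = max(36+0, 39+0) = 39
best[9] = max(36+0, 39+0) = 39
best[10] = max(36+0, 39+0) = 39
best[11] = max(36+0, 39+0) = 39
One optimal cutting: pieces 8 with 3 feet of scrap → $39.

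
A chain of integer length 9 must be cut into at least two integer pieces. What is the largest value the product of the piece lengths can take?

Fill P[k] for k=2..9: at each k try every first piece i and multiply by the better of (k−i) uncut or P[k−i].
P[2] = 1·max(1,0) = 1·1 = 1
P[3] = 1·max(2,1) = 1·2 = 2
P[4] = 2·max(2,1) = 2·2 = 4
P[5] = 2·max(3,2) = 2·3 = 6
P[6] = 3·max(3,2) = 3·3 = 9
P[7] = 2·max(5,6) = 2·6 = 12
P[8] = 2·max(6,9) = 2·9 = 18
P[9] = 3·max(6,9) = 3·9 = 27
One optimal split: 3 + 3 + 3; product 3·3·3 = 27.

27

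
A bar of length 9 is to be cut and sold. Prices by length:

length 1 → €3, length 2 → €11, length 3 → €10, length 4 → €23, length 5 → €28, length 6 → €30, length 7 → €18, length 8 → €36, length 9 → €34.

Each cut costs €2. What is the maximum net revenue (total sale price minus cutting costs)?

Consider every possible first cut. net[k] is the best of p[i]+net[k−i] over all sellable i≤k, charging 2 whenever i<k.
net[1] = 3
net[2] = max(3+3-2, 11+0) = 11
net[3] = max(3+11-2, 11+3-2, 10+0) = 12
net[4] = max(3+12-2, 11+11-2, 10+3-2, 23+0) = 23
net[5] = max(3+23-2, 11+12-2, 10+11-2, 23+3-2, 28+0) = 28
net[6] = max(3+28-2, 11+23-2, 10+12-2, 23+11-2, 28+3-2, 30+0) = 32
net[7] = max(3+32-2, 11+28-2, 10+23-2, …, 30+3-2, 18+0) = 37
net[8] = max(3+37-2, 11+32-2, 10+28-2, …, 18+3-2, 36+0) = 44
net[9] = max(3+44-2, 11+37-2, 10+32-2, …, 36+3-2, 34+0) = 49
One optimal plan: pieces 5 + 4 (1 cut) → €51 − €2 = €49.

49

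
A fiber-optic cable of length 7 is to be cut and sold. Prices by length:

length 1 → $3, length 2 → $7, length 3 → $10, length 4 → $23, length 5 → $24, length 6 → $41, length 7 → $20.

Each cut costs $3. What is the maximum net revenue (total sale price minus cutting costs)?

Let r[k] be the best obtainable value from length k. For each k, try every first piece i and keep the best of price[i] + r[k−i] minus the 3 cut fee when i<k.
r[1] = 3
r[2] = 7
r[3] = 10
r[4] = 23
r[5] = 24
r[6] = 41
r[7] = 41  (first piece 1, then r[6]=41)
One optimal plan: pieces 6 + 1 (1 cut) → $44 − $3 = $41.

41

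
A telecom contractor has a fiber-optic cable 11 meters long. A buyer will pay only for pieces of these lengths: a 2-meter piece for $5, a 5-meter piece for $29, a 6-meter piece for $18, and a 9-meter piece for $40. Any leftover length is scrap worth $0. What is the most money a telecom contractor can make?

Build r[k] bottom-up: r[k] = max over allowed piece i of (p[i] + r[k−i]).
r[1] = 0
r[2] = 5
r[3] = 5
r[4] = 10  (first piece 2, then r[2]=5)
r[5] = max(5+5, 29+0) = 29
r[6] = max(5+10, 29+0, 18+0) = 29
r[7] = max(5+29, 29+5, 18+0) = 34
r[8] = max(5+29, 29+5, 18+5) = 34
r[9] = max(5+34, 29+10, 18+5, 40+0) = 40
r[10] = max(5+34, 29+29, 18+10, 40+0) = 58
r[11] = max(5+40, 29+29, 18+29, 40+5) = 58
One optimal cutting: pieces 5 + 5 with 1 meter of scrap → $58.

58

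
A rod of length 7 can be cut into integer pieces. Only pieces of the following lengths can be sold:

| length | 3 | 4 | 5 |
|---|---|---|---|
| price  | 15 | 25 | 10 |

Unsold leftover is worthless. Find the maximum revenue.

40

Consider every possible first cut. r[k] is the best of p[i]+r[k−i] over all sellable i≤k.
r[1] = 0
r[2] = 0
r[3] = 15
r[4] = 25
r[5] = 25
r[6] = 30  (first piece 3, then r[3]=15)
r[7] = 40  (first piece 3, then r[4]=25)
One optimal cutting: 4 + 3 → 40.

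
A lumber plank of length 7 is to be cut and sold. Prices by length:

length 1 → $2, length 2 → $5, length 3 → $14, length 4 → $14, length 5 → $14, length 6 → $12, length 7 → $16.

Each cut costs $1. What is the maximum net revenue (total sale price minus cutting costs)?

Consider every possible first cut. v[k] is the best of p[i]+v[k−i] over all sellable i≤k, charging 1 whenever i<k.
v[1] = 2
v[2] = max(2+2-1, 5+0) = 5
v[3] = max(2+5-1, 5+2-1, 14+0) = 14
v[4] = max(2+14-1, 5+5-1, 14+2-1, 14+0) = 15
v[5] = max(2+15-1, 5+14-1, 14+5-1, 14+2-1, 14+0) = 18
v[6] = max(2+18-1, 5+15-1, 14+14-1, 14+5-1, 14+2-1, 12+0) = 27
v[7] = max(2+27-1, 5+18-1, 14+15-1, …, 12+2-1, 16+0) = 28
One optimal plan: pieces 3 + 3 + 1 (2 cuts) → $30 − $2 = $28.

28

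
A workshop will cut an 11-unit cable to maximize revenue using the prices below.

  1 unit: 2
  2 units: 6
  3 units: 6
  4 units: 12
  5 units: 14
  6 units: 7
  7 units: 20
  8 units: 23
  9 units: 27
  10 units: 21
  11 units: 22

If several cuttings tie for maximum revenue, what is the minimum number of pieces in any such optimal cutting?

Let r[k] be the best obtainable value from length k. For each k, try every first piece i and keep the best of price[i] + r[k−i].
r[1] = 2
r[2] = max(2+2, 6+0) = 6
r[3] = max(2+6, 6+2, 6+0) = 8
r[4] = max(2+8, 6+6, 6+2, 12+0) = 12
r[5] = max(2+12, 6+8, 6+6, 12+2, 14+0) = 14
r[6] = max(2+14, 6+12, 6+8, 12+6, 14+2, 7+0) = 18
r[7] = max(2+18, 6+14, 6+12, …, 7+2, 20+0) = 20
r[8] = max(2+20, 6+18, 6+14, …, 20+2, 23+0) = 24
r[9] = max(2+24, 6+20, 6+18, …, 23+2, 27+0) = 27
r[10] = max(2+27, 6+24, 6+20, …, 27+2, 21+0) = 30
r[11] = max(2+30, 6+27, 6+24, …, 21+2, 22+0) = 33
Maximum revenue is 33.
Now minimize piece count subject to staying optimal: for each k, pieces[k] = 1 + min over i with p[i]+r[k−i]=r[k] of pieces[k−i].
pieces[8] = 2
pieces[9] = 1
pieces[10] = 3
pieces[11] = 2

2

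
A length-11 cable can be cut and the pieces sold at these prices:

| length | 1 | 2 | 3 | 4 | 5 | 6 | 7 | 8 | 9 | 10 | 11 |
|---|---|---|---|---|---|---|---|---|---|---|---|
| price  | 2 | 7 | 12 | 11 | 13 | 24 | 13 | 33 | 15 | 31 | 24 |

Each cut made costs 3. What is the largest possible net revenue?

42

Consider every possible first cut. r[k] is the best of p[i]+r[k−i] over all sellable i≤k, charging 3 whenever i<k.
r[1] = 2
r[2] = max(2+2-3, 7+0) = 7
r[3] = max(2+7-3, 7+2-3, 12+0) = 12
r[4] = max(2+12-3, 7+7-3, 12+2-3, 11+0) = 11
r[5] = max(2+11-3, 7+12-3, 12+7-3, 11+2-3, 13+0) = 16
r[6] = max(2+16-3, 7+11-3, 12+12-3, 11+7-3, 13+2-3, 24+0) = 24
r[7] = max(2+24-3, 7+16-3, 12+11-3, …, 24+2-3, 13+0) = 23
r[8] = max(2+23-3, 7+24-3, 12+16-3, …, 13+2-3, 33+0) = 33
r[9] = max(2+33-3, 7+23-3, 12+24-3, …, 33+2-3, 15+0) = 33
r[10] = max(2+33-3, 7+33-3, 12+23-3, …, 15+2-3, 31+0) = 37
r[11] = max(2+37-3, 7+33-3, 12+33-3, …, 31+2-3, 24+0) = 42
One optimal plan: pieces 8 + 3 (1 cut) → 45 − 3 = 42.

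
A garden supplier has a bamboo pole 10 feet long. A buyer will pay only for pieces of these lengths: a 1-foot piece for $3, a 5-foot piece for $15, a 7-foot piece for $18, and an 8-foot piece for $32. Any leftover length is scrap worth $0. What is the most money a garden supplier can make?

Consider every possible first cut. f[k] is the best of p[i]+f[k−i] over all sellable i≤k.
f[1] = 3
f[2] = 6  (first piece 1, then f[1]=3)
f[3] = 9  (first piece 1, then f[2]=6)
f[4] = 12  (first piece 1, then f[3]=9)
f[5] = max(3+12, 15+0) = 15
f[6] = max(3+15, 15+3) = 18
f[7] = max(3+18, 15+6, 18+0) = 21
f[8] = max(3+21, 15+9, 18+3, 32+0) = 32
f[9] = max(3+32, 15+12, 18+6, 32+3) = 35
f[10] = max(3+35, 15+15, 18+9, 32+6) = 38
One optimal cutting: 8 + 1 + 1 → $38.

38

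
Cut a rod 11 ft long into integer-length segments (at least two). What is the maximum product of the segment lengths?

Define g[k] = max over 1≤i<k of i · max(k−i, g[k−i]); the inner max lets the remainder stay uncut if that's better.
Small cases: g[2]=1, g[3]=2, g[4]=4, g[5]=6.
g[6] = 3*max(3,2) = 3*3 = 9
g[7] = 2*max(5,6) = 2*6 = 12
g[8] = 2*max(6,9) = 2*9 = 18
g[9] = 3*max(6,9) = 3*9 = 27
g[10] = 2*max(8,18) = 2*18 = 36
g[11] = 2*max(9,27) = 2*27 = 54
One optimal split: 3 + 3 + 3 + 2; product 3*3*3*2 = 54.

54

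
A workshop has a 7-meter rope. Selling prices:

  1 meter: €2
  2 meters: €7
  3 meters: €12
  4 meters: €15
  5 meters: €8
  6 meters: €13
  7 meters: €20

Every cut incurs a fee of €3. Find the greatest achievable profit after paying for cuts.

24

Let net[k] be the best obtainable value from length k. For each k, try every first piece i and keep the best of price[i] + net[k−i] minus the 3 cut fee when i<k.
net[1] = 2
net[2] = max(2+2-3, 7+0) = 7
net[3] = max(2+7-3, 7+2-3, 12+0) = 12
net[4] = max(2+12-3, 7+7-3, 12+2-3, 15+0) = 15
net[5] = max(2+15-3, 7+12-3, 12+7-3, 15+2-3, 8+0) = 16
net[6] = max(2+16-3, 7+15-3, 12+12-3, 15+7-3, 8+2-3, 13+0) = 21
net[7] = max(2+21-3, 7+16-3, 12+15-3, …, 13+2-3, 20+0) = 24
One optimal plan: pieces 4 + 3 (1 cut) → €27 − €3 = €24.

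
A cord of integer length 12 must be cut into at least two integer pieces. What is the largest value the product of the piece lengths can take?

Fill prod[k] for k=2..12: at each k try every first piece i and multiply by the better of (k−i) uncut or prod[k−i].
prod[2] = 1·max(1,0) = 1·1 = 1
prod[3] = max(1·2, 2·1) = 2
prod[4] = max(1·3, 2·2, 3·1) = 4
prod[5] = max(1·4, 2·3, 3·2, 4·1) = 6
prod[6] = max(1·6, 2·4, 3·3, 4·2, 5·1) = 9
prod[7] = max(1·9, 2·6, 3·4, 4·3, 5·2, 6·1) = 12
prod[8] = max(1·12, 2·9, 3·6, …, 6·2, 7·1) = 18
prod[9] = max(1·18, 2·12, 3·9, …, 7·2, 8·1) = 27
prod[10] = max(1·27, 2·18, 3·12, …, 8·2, 9·1) = 36
prod[11] = max(1·36, 2·27, 3·18, …, 9·2, 10·1) = 54
prod[12] = max(1·54, 2·36, 3·27, …, 10·2, 11·1) = 81
One optimal split: 3 + 3 + 3 + 3; product 3·3·3·3 = 81.

81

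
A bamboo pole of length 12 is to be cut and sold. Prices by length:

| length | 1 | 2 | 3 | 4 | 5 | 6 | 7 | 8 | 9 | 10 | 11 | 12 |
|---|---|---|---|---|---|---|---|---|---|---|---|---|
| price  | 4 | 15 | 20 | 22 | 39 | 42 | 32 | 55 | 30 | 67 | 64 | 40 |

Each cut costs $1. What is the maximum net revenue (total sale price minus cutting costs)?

Consider every possible first cut. v[k] is the best of p[i]+v[k−i] over all sellable i≤k, charging 1 whenever i<k.
v[1] = 4
v[2] = 15
v[3] = 20
v[4] = 29  (first piece 2, then v[2]=15)
v[5] = 39
v[6] = 43  (first piece 2, then v[4]=29)
v[7] = 53  (first piece 2, then v[5]=39)
v[8] = 58  (first piece 3, then v[5]=39)
v[9] = 67  (first piece 2, then v[7]=53)
v[10] = 77  (first piece 5, then v[5]=39)
v[11] = 81  (first piece 2, then v[9]=67)
v[12] = 91  (first piece 2, then v[10]=77)
One optimal plan: pieces 5 + 5 + 2 (2 cuts) → $93 − $2 = $91.

91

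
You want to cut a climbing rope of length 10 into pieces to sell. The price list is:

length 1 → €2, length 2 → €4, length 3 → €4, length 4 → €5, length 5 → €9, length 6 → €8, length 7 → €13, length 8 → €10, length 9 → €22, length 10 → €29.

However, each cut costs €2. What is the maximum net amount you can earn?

29

Consider every possible first cut. net[k] is the best of p[i]+net[k−i] over all sellable i≤k, charging 2 whenever i<k.
net[1] = 2
net[2] = max(2+2-2, 4+0) = 4
net[3] = max(2+4-2, 4+2-2, 4+0) = 4
net[4] = max(2+4-2, 4+4-2, 4+2-2, 5+0) = 6
net[5] = max(2+6-2, 4+4-2, 4+4-2, 5+2-2, 9+0) = 9
net[6] = max(2+9-2, 4+6-2, 4+4-2, 5+4-2, 9+2-2, 8+0) = 9
net[7] = max(2+9-2, 4+9-2, 4+6-2, …, 8+2-2, 13+0) = 13
net[8] = max(2+13-2, 4+9-2, 4+9-2, …, 13+2-2, 10+0) = 13
net[9] = max(2+13-2, 4+13-2, 4+9-2, …, 10+2-2, 22+0) = 22
net[10] = max(2+22-2, 4+13-2, 4+13-2, …, 22+2-2, 29+0) = 29
Best is to make no cuts and sell whole for €29.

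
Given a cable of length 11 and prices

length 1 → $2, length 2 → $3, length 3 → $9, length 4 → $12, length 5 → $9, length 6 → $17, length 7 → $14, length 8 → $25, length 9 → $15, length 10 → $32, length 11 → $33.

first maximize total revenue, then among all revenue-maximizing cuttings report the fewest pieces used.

2

Build r[k] bottom-up: r[k] = max over allowed piece i of (p[i] + r[k−i]).
r[1] = 2
r[2] = max(2+2, 3+0) = 4
r[3] = max(2+4, 3+2, 9+0) = 9
r[4] = max(2+9, 3+4, 9+2, 12+0) = 12
r[5] = max(2+12, 3+9, 9+4, 12+2, 9+0) = 14
r[6] = max(2+14, 3+12, 9+9, 12+4, 9+2, 17+0) = 18
r[7] = max(2+18, 3+14, 9+12, …, 17+2, 14+0) = 21
r[8] = max(2+21, 3+18, 9+14, …, 14+2, 25+0) = 25
r[9] = max(2+25, 3+21, 9+18, …, 25+2, 15+0) = 27
r[10] = max(2+27, 3+25, 9+21, …, 15+2, 32+0) = 32
r[11] = max(2+32, 3+27, 9+25, …, 32+2, 33+0) = 34
Maximum revenue is $34.
Now minimize piece count subject to staying optimal: for each k, pieces[k] = 1 + min over i with p[i]+r[k−i]=r[k] of pieces[k−i].
pieces[8] = 1
pieces[9] = 2
pieces[10] = 1
pieces[11] = 2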